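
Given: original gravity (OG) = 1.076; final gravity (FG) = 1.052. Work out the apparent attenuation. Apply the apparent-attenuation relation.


AA = (OG − FG)/(OG − 1) · 100
AA = (1.076 − 1.052)/(1.076 − 1) · 100

31.5789 %


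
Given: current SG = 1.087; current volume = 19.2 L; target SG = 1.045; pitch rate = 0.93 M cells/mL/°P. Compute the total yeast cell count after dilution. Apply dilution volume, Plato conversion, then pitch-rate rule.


V_w = V·((SG_c−1)/(SG_t−1)−1);  °P = 259 − 259/SG_t;  cells = rate·(V+V_w)·°P
V_w = 19.2·((1.087−1)/(1.045−1)−1) = 17.9200
V_final = 19.2 + 17.9200 = 37.1200
°P = 259 − 259/1.045 = 11.1531
cells = 0.93·37.1200·11.1531

385.0232 billion cells


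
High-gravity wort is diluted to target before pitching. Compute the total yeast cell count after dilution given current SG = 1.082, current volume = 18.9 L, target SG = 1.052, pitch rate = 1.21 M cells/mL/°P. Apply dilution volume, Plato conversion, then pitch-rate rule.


V_w = V·((SG_c−1)/(SG_t−1)−1);  °P = 259 − 259/SG_t;  cells = rate·(V+V_w)·°P
V_w = 18.9·((1.082−1)/(1.052−1)−1) = 10.9038
V_final = 18.9 + 10.9038 = 29.8038
°P = 259 − 259/1.052 = 12.8023
cells = 1.21·29.8038·12.8023

461.6842 billion cells


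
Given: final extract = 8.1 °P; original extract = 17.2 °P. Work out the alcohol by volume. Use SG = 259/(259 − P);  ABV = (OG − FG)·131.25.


OG = 259/(259 − 17.2) = 1.0711
FG = 259/(259 − 8.1) = 1.0323
ABV = (1.0711 − 1.0323)·131.25

5.0990 % ABV


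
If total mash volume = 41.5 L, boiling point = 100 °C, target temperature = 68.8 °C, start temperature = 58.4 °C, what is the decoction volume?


V_dec = V_total·(T_target − T_start)/(T_boil − T_start)
V_dec = 41.5·(68.8 − 58.4)/(100 − 58.4)

10.3750 L


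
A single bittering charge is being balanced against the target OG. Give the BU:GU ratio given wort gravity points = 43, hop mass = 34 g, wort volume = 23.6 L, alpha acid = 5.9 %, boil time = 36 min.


U = 1.65·0.000125^(GP/1000)·(1−e^(−0.04t))/4.15;  IBU = (α/100)·m·U·1000/V;  BU:GU = IBU/GP
U = 1.65·0.000125^(43/1000)·(1−e^(−0.04·36))/4.15 = 0.2061
IBU = (5.9/100)·34·0.2061·1000/23.6 = 17.5222
BU:GU = 17.5222/43

0.4075


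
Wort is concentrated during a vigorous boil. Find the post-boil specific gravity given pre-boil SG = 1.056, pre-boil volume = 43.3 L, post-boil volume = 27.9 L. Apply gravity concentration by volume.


SG_post = 1 + (SG_pre − 1)·V_pre/V_post
pts_pre = (1.056 − 1)·1000 = 56.0000
pts_post = 56.0000·43.3/27.9 = 86.9104
SG_post = 1 + 86.9104/1000

1.0869


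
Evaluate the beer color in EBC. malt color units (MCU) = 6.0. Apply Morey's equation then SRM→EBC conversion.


SRM = 1.4922·MCU^0.6859;  EBC = SRM·1.97
SRM = 1.4922·6.0^0.6859 = 5.0999
EBC = 5.0999·1.97

10.0468 EBC


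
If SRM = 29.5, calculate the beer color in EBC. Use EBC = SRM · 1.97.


EBC = 29.5 · 1.97

58.1150 EBC


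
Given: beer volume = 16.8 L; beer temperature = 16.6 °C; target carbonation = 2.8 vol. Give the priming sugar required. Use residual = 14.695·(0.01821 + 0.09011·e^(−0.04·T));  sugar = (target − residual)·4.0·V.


residual = 14.695·(0.01821 + 0.09011·e^(−0.04·16.6)) = 0.9493
sugar = (2.8 − 0.9493)·4.0·16.8

124.3697 g


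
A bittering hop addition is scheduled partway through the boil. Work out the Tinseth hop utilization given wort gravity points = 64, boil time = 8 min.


U = 1.65·0.000125^(GP/1000) · (1 − e^(−0.04·t))/4.15
bigness = 1.65·0.000125^(64/1000) = 0.9283
boil_factor = (1 − e^(−0.04·8))/4.15 = 0.0660
U = 0.9283 · 0.0660

0.0613


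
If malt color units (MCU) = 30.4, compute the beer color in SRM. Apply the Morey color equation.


SRM = 1.4922 · MCU^0.6859
SRM = 1.4922 · 30.4^0.6859

15.5214 SRM


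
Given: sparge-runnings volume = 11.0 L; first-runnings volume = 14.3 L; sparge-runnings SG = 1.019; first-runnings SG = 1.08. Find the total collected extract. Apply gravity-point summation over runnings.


total = Σ (SG_i − 1)·1000·V_i
first = (1.08 − 1)·1000·14.3 = 1144.0000
sparge = (1.019 − 1)·1000·11.0 = 209.0000
total = 1144.0000 + 209.0000

1353.0000 gravity·L


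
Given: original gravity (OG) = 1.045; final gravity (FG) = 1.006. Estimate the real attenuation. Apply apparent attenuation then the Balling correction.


AA = (OG−FG)/(OG−1)·100;  RA = AA·0.8192
AA = (1.045 − 1.006)/(1.045 − 1)·100 = 86.6667
RA = 86.6667·0.8192

70.9973 %


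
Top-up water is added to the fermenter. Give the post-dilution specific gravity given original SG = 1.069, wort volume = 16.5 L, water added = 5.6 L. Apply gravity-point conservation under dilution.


SG_new = 1 + (SG_old − 1)·V_old/(V_old + V_water)
pts = (1.069 − 1)·1000·16.5/(16.5 + 5.6) = 51.5158
SG_new = 1 + 51.5158/1000

1.0515


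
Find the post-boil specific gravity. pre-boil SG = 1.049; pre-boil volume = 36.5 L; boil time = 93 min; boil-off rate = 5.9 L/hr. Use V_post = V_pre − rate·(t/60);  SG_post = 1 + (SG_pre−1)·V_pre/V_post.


V_post = 36.5 − 5.9·(93/60) = 27.3550
SG_post = 1 + (1.049 − 1)·36.5/27.3550

1.0654


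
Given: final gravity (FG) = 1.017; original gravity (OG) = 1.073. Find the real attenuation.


AA = (OG−FG)/(OG−1)·100;  RA = AA·0.8192
AA = (1.073 − 1.017)/(1.073 − 1)·100 = 76.7123
RA = 76.7123·0.8192

62.8427 %


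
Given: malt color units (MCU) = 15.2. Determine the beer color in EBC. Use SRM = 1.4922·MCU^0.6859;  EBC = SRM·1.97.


SRM = 1.4922·15.2^0.6859 = 9.6484
EBC = 9.6484·1.97

19.0073 EBC


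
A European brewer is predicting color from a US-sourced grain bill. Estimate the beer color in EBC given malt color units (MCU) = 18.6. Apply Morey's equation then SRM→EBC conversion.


SRM = 1.4922·MCU^0.6859;  EBC = SRM·1.97
SRM = 1.4922·18.6^0.6859 = 11.0812
EBC = 11.0812·1.97

21.8299 EBC


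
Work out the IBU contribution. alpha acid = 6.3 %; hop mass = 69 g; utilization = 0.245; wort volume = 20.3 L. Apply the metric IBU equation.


IBU = (α/100)·mass·U·1000 / V
IBU = (6.3/100)·69·0.245·1000 / 20.3

52.4638 IBU


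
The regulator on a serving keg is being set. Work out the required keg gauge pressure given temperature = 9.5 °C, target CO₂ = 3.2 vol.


psi = vols/(0.01821 + 0.09011·e^(−0.04·T)) − 14.695
psi = 3.2/(0.01821 + 0.09011·e^(−0.04·9.5)) − 14.695

25.3888 psi


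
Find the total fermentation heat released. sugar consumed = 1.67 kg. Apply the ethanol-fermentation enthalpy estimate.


Q = m_sugar · 590 kJ/kg
Q = 1.67 · 590

985.3000 kJ


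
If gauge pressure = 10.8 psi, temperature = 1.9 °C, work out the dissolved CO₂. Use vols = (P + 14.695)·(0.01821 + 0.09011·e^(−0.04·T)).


vols = (10.8 + 14.695)·(0.01821 + 0.09011·e^(−0.04·1.9))

2.5935 volumes


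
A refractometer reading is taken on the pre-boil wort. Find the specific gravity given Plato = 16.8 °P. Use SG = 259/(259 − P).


SG = 259/(259 − 16.8)

1.0694


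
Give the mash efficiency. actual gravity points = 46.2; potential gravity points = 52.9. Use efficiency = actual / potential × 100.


efficiency = 46.2 / 52.9 × 100

87.3346 %


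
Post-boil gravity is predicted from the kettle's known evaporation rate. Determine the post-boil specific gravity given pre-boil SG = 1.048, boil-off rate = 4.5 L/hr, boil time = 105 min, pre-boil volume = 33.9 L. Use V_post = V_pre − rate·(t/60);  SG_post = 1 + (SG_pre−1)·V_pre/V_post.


V_post = 33.9 − 4.5·(105/60) = 26.0250
SG_post = 1 + (1.048 − 1)·33.9/26.0250

1.0625


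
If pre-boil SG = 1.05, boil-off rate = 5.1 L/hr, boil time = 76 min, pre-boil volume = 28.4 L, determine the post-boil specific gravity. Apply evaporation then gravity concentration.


V_post = V_pre − rate·(t/60);  SG_post = 1 + (SG_pre−1)·V_pre/V_post
V_post = 28.4 − 5.1·(76/60) = 21.9400
SG_post = 1 + (1.05 − 1)·28.4/21.9400

1.0647


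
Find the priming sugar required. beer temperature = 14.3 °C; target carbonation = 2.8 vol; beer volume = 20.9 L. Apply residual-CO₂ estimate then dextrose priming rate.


residual = 14.695·(0.01821 + 0.09011·e^(−0.04·T));  sugar = (target − residual)·4.0·V
residual = 14.695·(0.01821 + 0.09011·e^(−0.04·14.3)) = 1.0149
sugar = (2.8 − 1.0149)·4.0·20.9

149.2302 g


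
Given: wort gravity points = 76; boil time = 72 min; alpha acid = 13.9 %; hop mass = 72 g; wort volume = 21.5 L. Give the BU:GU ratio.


U = 1.65·0.000125^(GP/1000)·(1−e^(−0.04t))/4.15;  IBU = (α/100)·m·U·1000/V;  BU:GU = IBU/GP
U = 1.65·0.000125^(76/1000)·(1−e^(−0.04·72))/4.15 = 0.1895
IBU = (13.9/100)·72·0.1895·1000/21.5 = 88.2307
BU:GU = 88.2307/76

1.1609


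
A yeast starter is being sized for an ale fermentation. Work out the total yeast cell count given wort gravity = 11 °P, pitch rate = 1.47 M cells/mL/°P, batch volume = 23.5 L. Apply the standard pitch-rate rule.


cells (billions) = rate · V_L · °P
cells = 1.47 · 23.5 · 11

379.9950 billion cells


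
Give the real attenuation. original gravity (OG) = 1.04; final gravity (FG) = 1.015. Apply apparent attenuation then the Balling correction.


AA = (OG−FG)/(OG−1)·100;  RA = AA·0.8192
AA = (1.04 − 1.015)/(1.04 − 1)·100 = 62.5000
RA = 62.5000·0.8192

51.2000 %


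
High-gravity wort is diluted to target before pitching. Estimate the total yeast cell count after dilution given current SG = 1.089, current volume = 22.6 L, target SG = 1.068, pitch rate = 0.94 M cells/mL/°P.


V_w = V·((SG_c−1)/(SG_t−1)−1);  °P = 259 − 259/SG_t;  cells = rate·(V+V_w)·°P
V_w = 22.6·((1.089−1)/(1.068−1)−1) = 6.9794
V_final = 22.6 + 6.9794 = 29.5794
°P = 259 − 259/1.068 = 16.4906
cells = 0.94·29.5794·16.4906

458.5163 billion cells


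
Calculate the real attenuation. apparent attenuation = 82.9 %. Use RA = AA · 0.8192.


RA = 82.9 · 0.8192

67.9117 %


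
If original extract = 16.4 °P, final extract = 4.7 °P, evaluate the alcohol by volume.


SG = 259/(259 − P);  ABV = (OG − FG)·131.25
OG = 259/(259 − 16.4) = 1.0676
FG = 259/(259 − 4.7) = 1.0185
ABV = (1.0676 − 1.0185)·131.25

6.4469 % ABV


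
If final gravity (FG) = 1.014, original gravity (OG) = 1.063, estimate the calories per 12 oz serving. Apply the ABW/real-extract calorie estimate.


ABW = (OG−FG)·131.25·0.79/FG;  °P = 259 − 259/SG (for OG→OE and FG→AE);  RE = 0.1808·OE + 0.8192·AE;  Cal = (6.9·ABW + 4·(RE−0.1))·FG·3.55
ABW = (1.063 − 1.014)·131.25·0.79/1.014 = 5.0105
OE = 259 − 259/1.063 = 15.3500 °P
AE = 259 − 259/1.014 = 3.5759 °P
RE = 0.1808·15.3500 + 0.8192·3.5759 = 5.7047 °P
Cal = (6.9·5.0105 + 4·(5.7047−0.1))·1.014·3.55

205.1521 kcal


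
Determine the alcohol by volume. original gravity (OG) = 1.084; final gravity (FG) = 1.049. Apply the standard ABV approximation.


ABV = (OG − FG) · 131.25
ABV = (1.084 − 1.049) · 131.25

4.5938 % ABV


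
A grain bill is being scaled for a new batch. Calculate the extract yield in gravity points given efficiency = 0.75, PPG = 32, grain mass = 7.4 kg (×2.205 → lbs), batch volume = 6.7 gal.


points = lbs × PPG × eff / vol
lbs = 7.4 × 2.205 = 16.3170
points = 16.3170 × 32 × 0.75 / 6.7

58.4490 points


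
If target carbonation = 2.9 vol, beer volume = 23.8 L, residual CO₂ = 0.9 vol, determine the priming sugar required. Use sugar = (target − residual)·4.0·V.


sugar = (2.9 − 0.9)·4.0·23.8

190.4000 g


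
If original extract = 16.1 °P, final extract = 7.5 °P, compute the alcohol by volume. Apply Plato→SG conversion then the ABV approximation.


SG = 259/(259 − P);  ABV = (OG − FG)·131.25
OG = 259/(259 − 16.1) = 1.0663
FG = 259/(259 − 7.5) = 1.0298
ABV = (1.0663 − 1.0298)·131.25

4.7856 % ABV


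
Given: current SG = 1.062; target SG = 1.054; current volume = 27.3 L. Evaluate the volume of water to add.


V_water = V·((SG_curr − 1)/(SG_target − 1) − 1)
V_water = 27.3·((1.062 − 1)/(1.054 − 1) − 1)

4.0444 L


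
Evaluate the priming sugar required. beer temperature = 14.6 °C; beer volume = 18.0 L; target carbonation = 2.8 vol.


residual = 14.695·(0.01821 + 0.09011·e^(−0.04·T));  sugar = (target − residual)·4.0·V
residual = 14.695·(0.01821 + 0.09011·e^(−0.04·14.6)) = 1.0060
sugar = (2.8 − 1.0060)·4.0·18.0

129.1655 g


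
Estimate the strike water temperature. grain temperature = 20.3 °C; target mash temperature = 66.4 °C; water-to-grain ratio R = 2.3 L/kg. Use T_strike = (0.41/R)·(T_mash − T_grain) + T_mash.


T_strike = (0.41/2.3)·(66.4 − 20.3) + 66.4

74.6178 °C


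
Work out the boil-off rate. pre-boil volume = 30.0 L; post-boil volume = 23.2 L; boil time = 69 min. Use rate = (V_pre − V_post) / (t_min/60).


rate = (30.0 − 23.2) / (69/60)

5.9130 L/hr


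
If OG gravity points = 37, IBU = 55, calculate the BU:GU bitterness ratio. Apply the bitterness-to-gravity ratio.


BU:GU = IBU / OG_points
BU:GU = 55 / 37

1.4865


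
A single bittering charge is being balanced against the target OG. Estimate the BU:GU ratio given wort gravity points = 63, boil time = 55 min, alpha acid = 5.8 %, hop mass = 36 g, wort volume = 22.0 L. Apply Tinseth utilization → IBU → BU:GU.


U = 1.65·0.000125^(GP/1000)·(1−e^(−0.04t))/4.15;  IBU = (α/100)·m·U·1000/V;  BU:GU = IBU/GP
U = 1.65·0.000125^(63/1000)·(1−e^(−0.04·55))/4.15 = 0.2007
IBU = (5.8/100)·36·0.2007·1000/22.0 = 19.0479
BU:GU = 19.0479/63

0.3023


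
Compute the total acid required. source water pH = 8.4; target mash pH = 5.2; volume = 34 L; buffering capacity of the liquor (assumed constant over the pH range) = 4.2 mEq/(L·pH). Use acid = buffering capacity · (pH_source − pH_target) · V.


acid = 4.2 · (8.4 − 5.2) · 34

456.9600 mEq


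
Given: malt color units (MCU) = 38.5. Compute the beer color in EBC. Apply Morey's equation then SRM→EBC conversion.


SRM = 1.4922·MCU^0.6859;  EBC = SRM·1.97
SRM = 1.4922·38.5^0.6859 = 18.2513
EBC = 18.2513·1.97

35.9551 EBC


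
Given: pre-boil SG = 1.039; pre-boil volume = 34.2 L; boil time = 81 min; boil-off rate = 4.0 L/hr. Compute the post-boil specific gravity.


V_post = V_pre − rate·(t/60);  SG_post = 1 + (SG_pre−1)·V_pre/V_post
V_post = 34.2 − 4.0·(81/60) = 28.8000
SG_post = 1 + (1.039 − 1)·34.2/28.8000

1.0463


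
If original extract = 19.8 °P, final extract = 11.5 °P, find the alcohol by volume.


SG = 259/(259 − P);  ABV = (OG − FG)·131.25
OG = 259/(259 − 19.8) = 1.0828
FG = 259/(259 − 11.5) = 1.0465
ABV = (1.0828 − 1.0465)·131.25

4.7659 % ABV


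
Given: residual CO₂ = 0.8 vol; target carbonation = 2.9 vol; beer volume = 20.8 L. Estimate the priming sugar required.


sugar = (target − residual)·4.0·V
sugar = (2.9 − 0.8)·4.0·20.8

174.7200 g


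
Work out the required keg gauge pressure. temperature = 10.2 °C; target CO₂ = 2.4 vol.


psi = vols/(0.01821 + 0.09011·e^(−0.04·T)) − 14.695
psi = 2.4/(0.01821 + 0.09011·e^(−0.04·10.2)) − 14.695

16.0225 psi


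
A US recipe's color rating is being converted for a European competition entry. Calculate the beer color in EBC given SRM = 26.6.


EBC = SRM · 1.97
EBC = 26.6 · 1.97

52.4020 EBC


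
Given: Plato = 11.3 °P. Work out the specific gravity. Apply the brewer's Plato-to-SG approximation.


SG = 259/(259 − P)
SG = 259/(259 − 11.3)

1.0456


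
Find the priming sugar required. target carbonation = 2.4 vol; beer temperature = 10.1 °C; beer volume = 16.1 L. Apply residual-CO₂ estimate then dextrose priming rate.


residual = 14.695·(0.01821 + 0.09011·e^(−0.04·T));  sugar = (target − residual)·4.0·V
residual = 14.695·(0.01821 + 0.09011·e^(−0.04·10.1)) = 1.1517
sugar = (2.4 − 1.1517)·4.0·16.1

80.3926 g


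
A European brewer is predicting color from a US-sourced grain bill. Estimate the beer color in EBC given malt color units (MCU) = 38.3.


SRM = 1.4922·MCU^0.6859;  EBC = SRM·1.97
SRM = 1.4922·38.3^0.6859 = 18.1862
EBC = 18.1862·1.97

35.8269 EBC


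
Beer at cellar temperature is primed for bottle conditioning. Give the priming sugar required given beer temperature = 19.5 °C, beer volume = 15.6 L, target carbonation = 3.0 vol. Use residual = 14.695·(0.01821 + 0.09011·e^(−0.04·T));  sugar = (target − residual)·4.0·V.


residual = 14.695·(0.01821 + 0.09011·e^(−0.04·19.5)) = 0.8746
sugar = (3.0 − 0.8746)·4.0·15.6

132.6248 g


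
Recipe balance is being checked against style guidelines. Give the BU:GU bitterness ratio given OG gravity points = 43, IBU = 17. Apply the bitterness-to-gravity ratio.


BU:GU = IBU / OG_points
BU:GU = 17 / 43

0.3953


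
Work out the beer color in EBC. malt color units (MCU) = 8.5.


SRM = 1.4922·MCU^0.6859;  EBC = SRM·1.97
SRM = 1.4922·8.5^0.6859 = 6.4761
EBC = 6.4761·1.97

12.7580 EBC


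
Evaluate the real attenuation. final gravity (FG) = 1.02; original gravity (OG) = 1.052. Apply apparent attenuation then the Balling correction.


AA = (OG−FG)/(OG−1)·100;  RA = AA·0.8192
AA = (1.052 − 1.02)/(1.052 − 1)·100 = 61.5385
RA = 61.5385·0.8192

50.4123 %


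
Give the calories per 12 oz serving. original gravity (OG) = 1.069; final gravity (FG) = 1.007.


ABW = (OG−FG)·131.25·0.79/FG;  °P = 259 − 259/SG (for OG→OE and FG→AE);  RE = 0.1808·OE + 0.8192·AE;  Cal = (6.9·ABW + 4·(RE−0.1))·FG·3.55
ABW = (1.069 − 1.007)·131.25·0.79/1.007 = 6.3839
OE = 259 − 259/1.069 = 16.7175 °P
AE = 259 − 259/1.007 = 1.8004 °P
RE = 0.1808·16.7175 + 0.8192·1.8004 = 4.4974 °P
Cal = (6.9·6.3839 + 4·(4.4974−0.1))·1.007·3.55

220.3495 kcal


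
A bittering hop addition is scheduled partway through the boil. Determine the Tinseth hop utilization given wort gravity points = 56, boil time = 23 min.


U = 1.65·0.000125^(GP/1000) · (1 − e^(−0.04·t))/4.15
bigness = 1.65·0.000125^(56/1000) = 0.9975
boil_factor = (1 − e^(−0.04·23))/4.15 = 0.1449
U = 0.9975 · 0.1449

0.1446


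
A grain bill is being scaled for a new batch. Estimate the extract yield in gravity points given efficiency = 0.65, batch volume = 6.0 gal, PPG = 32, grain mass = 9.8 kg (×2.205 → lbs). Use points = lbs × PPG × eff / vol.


lbs = 9.8 × 2.205 = 21.6090
points = 21.6090 × 32 × 0.65 / 6.0

74.9112 points


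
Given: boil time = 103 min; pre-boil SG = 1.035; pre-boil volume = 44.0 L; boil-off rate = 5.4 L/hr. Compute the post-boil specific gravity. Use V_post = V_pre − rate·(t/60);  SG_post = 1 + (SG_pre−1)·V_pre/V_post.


V_post = 44.0 − 5.4·(103/60) = 34.7300
SG_post = 1 + (1.035 − 1)·44.0/34.7300

1.0443


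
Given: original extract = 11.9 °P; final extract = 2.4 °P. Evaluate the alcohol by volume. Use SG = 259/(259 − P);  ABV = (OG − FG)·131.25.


OG = 259/(259 − 11.9) = 1.0482
FG = 259/(259 − 2.4) = 1.0094
ABV = (1.0482 − 1.0094)·131.25

5.0932 % ABV


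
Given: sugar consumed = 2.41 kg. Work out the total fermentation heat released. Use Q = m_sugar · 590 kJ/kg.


Q = 2.41 · 590

1421.9000 kJ


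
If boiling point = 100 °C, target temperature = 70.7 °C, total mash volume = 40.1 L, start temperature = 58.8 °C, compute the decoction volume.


V_dec = V_total·(T_target − T_start)/(T_boil − T_start)
V_dec = 40.1·(70.7 − 58.8)/(100 − 58.8)

11.5823 L


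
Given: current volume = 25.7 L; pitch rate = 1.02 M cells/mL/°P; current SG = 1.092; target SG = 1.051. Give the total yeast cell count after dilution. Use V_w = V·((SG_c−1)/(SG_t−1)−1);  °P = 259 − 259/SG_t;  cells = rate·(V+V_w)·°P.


V_w = 25.7·((1.092−1)/(1.051−1)−1) = 20.6608
V_final = 25.7 + 20.6608 = 46.3608
°P = 259 − 259/1.051 = 12.5680
cells = 1.02·46.3608·12.5680

594.3170 billion cells


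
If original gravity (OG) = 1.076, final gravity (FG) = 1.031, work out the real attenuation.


AA = (OG−FG)/(OG−1)·100;  RA = AA·0.8192
AA = (1.076 − 1.031)/(1.076 − 1)·100 = 59.2105
RA = 59.2105·0.8192

48.5053 %


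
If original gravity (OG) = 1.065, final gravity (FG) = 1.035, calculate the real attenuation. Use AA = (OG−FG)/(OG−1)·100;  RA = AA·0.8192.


AA = (1.065 − 1.035)/(1.065 − 1)·100 = 46.1538
RA = 46.1538·0.8192

37.8092 %


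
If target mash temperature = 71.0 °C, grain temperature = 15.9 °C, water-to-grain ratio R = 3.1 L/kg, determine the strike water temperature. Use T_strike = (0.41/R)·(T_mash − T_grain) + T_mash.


T_strike = (0.41/3.1)·(71.0 − 15.9) + 71.0

78.2874 °C


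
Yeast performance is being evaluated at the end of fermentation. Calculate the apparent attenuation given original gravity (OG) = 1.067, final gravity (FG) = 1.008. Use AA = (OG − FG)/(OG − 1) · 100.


AA = (1.067 − 1.008)/(1.067 − 1) · 100

88.0597 %


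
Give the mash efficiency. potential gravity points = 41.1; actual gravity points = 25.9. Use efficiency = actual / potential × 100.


efficiency = 25.9 / 41.1 × 100

63.0170 %


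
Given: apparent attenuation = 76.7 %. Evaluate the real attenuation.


RA = AA · 0.8192
RA = 76.7 · 0.8192

62.8326 %


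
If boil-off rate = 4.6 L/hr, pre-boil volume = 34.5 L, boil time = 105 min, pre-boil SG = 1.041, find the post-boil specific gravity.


V_post = V_pre − rate·(t/60);  SG_post = 1 + (SG_pre−1)·V_pre/V_post
V_post = 34.5 − 4.6·(105/60) = 26.4500
SG_post = 1 + (1.041 − 1)·34.5/26.4500

1.0535


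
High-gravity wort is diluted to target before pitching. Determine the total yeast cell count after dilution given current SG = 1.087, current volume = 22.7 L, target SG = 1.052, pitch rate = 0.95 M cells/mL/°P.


V_w = V·((SG_c−1)/(SG_t−1)−1);  °P = 259 − 259/SG_t;  cells = rate·(V+V_w)·°P
V_w = 22.7·((1.087−1)/(1.052−1)−1) = 15.2788
V_final = 22.7 + 15.2788 = 37.9788
°P = 259 − 259/1.052 = 12.8023
cells = 0.95·37.9788·12.8023

461.9051 billion cells


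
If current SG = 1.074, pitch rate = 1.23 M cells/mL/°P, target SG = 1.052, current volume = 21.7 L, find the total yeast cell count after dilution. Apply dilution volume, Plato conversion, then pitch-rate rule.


V_w = V·((SG_c−1)/(SG_t−1)−1);  °P = 259 − 259/SG_t;  cells = rate·(V+V_w)·°P
V_w = 21.7·((1.074−1)/(1.052−1)−1) = 9.1808
V_final = 21.7 + 9.1808 = 30.8808
°P = 259 − 259/1.052 = 12.8023
cells = 1.23·30.8808·12.8023

486.2735 billion cells


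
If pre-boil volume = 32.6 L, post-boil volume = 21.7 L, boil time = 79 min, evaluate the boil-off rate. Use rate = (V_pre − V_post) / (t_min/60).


rate = (32.6 − 21.7) / (79/60)

8.2785 L/hr


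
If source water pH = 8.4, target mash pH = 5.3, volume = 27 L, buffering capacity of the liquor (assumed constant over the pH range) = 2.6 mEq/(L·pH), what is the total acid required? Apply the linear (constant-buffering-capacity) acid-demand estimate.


acid = buffering capacity · (pH_source − pH_target) · V
acid = 2.6 · (8.4 − 5.3) · 27

217.6200 mEq


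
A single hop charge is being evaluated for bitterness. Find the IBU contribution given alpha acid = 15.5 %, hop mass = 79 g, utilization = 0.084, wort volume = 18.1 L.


IBU = (α/100)·mass·U·1000 / V
IBU = (15.5/100)·79·0.084·1000 / 18.1

56.8276 IBU


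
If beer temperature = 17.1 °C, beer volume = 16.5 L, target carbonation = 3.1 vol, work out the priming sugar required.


residual = 14.695·(0.01821 + 0.09011·e^(−0.04·T));  sugar = (target − residual)·4.0·V
residual = 14.695·(0.01821 + 0.09011·e^(−0.04·17.1)) = 0.9358
sugar = (3.1 − 0.9358)·4.0·16.5

142.8396 g


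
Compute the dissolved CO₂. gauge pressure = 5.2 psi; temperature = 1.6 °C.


vols = (P + 14.695)·(0.01821 + 0.09011·e^(−0.04·T))
vols = (5.2 + 14.695)·(0.01821 + 0.09011·e^(−0.04·1.6))

2.0439 volumes


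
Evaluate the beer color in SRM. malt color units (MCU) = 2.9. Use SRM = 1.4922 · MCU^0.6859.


SRM = 1.4922 · 2.9^0.6859

3.0973 SRM


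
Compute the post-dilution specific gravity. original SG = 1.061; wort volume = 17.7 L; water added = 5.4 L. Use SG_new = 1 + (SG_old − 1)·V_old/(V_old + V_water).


pts = (1.061 − 1)·1000·17.7/(17.7 + 5.4) = 46.7403
SG_new = 1 + 46.7403/1000

1.0467


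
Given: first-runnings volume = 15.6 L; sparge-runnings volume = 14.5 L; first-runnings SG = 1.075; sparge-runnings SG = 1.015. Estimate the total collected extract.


total = Σ (SG_i − 1)·1000·V_i
first = (1.075 − 1)·1000·15.6 = 1170.0000
sparge = (1.015 − 1)·1000·14.5 = 217.5000
total = 1170.0000 + 217.5000

1387.5000 gravity·L


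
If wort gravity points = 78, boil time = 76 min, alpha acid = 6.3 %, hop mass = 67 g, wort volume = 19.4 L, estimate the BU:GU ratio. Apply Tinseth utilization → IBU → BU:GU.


U = 1.65·0.000125^(GP/1000)·(1−e^(−0.04t))/4.15;  IBU = (α/100)·m·U·1000/V;  BU:GU = IBU/GP
U = 1.65·0.000125^(78/1000)·(1−e^(−0.04·76))/4.15 = 0.1878
IBU = (6.3/100)·67·0.1878·1000/19.4 = 40.8621
BU:GU = 40.8621/78

0.5239


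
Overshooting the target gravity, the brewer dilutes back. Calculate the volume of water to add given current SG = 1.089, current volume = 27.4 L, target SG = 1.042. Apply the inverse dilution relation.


V_water = V·((SG_curr − 1)/(SG_target − 1) − 1)
V_water = 27.4·((1.089 − 1)/(1.042 − 1) − 1)

30.6619 L


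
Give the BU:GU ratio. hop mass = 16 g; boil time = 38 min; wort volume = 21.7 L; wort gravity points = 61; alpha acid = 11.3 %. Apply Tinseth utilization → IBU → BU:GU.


U = 1.65·0.000125^(GP/1000)·(1−e^(−0.04t))/4.15;  IBU = (α/100)·m·U·1000/V;  BU:GU = IBU/GP
U = 1.65·0.000125^(61/1000)·(1−e^(−0.04·38))/4.15 = 0.1795
IBU = (11.3/100)·16·0.1795·1000/21.7 = 14.9588
BU:GU = 14.9588/61

0.2452


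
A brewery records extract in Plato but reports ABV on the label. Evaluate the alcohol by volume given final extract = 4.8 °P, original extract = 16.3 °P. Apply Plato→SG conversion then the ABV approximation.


SG = 259/(259 − P);  ABV = (OG − FG)·131.25
OG = 259/(259 − 16.3) = 1.0672
FG = 259/(259 − 4.8) = 1.0189
ABV = (1.0672 − 1.0189)·131.25

6.3365 % ABV


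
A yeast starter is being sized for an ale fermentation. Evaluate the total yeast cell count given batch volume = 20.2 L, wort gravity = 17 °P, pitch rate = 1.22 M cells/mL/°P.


cells (billions) = rate · V_L · °P
cells = 1.22 · 20.2 · 17

418.9480 billion cells


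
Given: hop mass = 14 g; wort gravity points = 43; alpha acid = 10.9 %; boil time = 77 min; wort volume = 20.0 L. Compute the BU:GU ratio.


U = 1.65·0.000125^(GP/1000)·(1−e^(−0.04t))/4.15;  IBU = (α/100)·m·U·1000/V;  BU:GU = IBU/GP
U = 1.65·0.000125^(43/1000)·(1−e^(−0.04·77))/4.15 = 0.2577
IBU = (10.9/100)·14·0.2577·1000/20.0 = 19.6650
BU:GU = 19.6650/43

0.4573


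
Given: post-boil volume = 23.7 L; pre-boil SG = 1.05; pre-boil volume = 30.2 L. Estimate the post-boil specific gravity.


SG_post = 1 + (SG_pre − 1)·V_pre/V_post
pts_pre = (1.05 − 1)·1000 = 50.0000
pts_post = 50.0000·30.2/23.7 = 63.7131
SG_post = 1 + 63.7131/1000

1.0637


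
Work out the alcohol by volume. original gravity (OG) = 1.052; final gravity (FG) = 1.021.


ABV = (OG − FG) · 131.25
ABV = (1.052 − 1.021) · 131.25

4.0688 % ABV


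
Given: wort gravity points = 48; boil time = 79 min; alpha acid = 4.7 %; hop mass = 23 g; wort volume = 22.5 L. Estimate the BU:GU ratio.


U = 1.65·0.000125^(GP/1000)·(1−e^(−0.04t))/4.15;  IBU = (α/100)·m·U·1000/V;  BU:GU = IBU/GP
U = 1.65·0.000125^(48/1000)·(1−e^(−0.04·79))/4.15 = 0.2473
IBU = (4.7/100)·23·0.2473·1000/22.5 = 11.8824
BU:GU = 11.8824/48

0.2475


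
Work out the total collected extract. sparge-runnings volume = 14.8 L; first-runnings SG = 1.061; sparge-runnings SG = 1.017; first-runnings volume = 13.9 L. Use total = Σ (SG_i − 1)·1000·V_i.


first = (1.061 − 1)·1000·13.9 = 847.9000
sparge = (1.017 − 1)·1000·14.8 = 251.6000
total = 847.9000 + 251.6000

1099.5000 gravity·L


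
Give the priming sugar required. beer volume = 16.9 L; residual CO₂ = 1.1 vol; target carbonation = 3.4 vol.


sugar = (target − residual)·4.0·V
sugar = (3.4 − 1.1)·4.0·16.9

155.4800 g


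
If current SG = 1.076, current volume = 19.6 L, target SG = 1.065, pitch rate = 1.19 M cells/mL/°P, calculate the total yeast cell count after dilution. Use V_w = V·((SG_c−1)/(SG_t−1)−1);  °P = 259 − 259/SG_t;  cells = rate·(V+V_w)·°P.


V_w = 19.6·((1.076−1)/(1.065−1)−1) = 3.3169
V_final = 19.6 + 3.3169 = 22.9169
°P = 259 − 259/1.065 = 15.8075
cells = 1.19·22.9169·15.8075

431.0888 billion cells


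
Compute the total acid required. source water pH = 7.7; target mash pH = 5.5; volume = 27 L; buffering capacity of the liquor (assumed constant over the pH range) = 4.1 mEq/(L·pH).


acid = buffering capacity · (pH_source − pH_target) · V
acid = 4.1 · (7.7 − 5.5) · 27

243.5400 mEq


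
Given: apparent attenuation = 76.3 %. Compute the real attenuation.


RA = AA · 0.8192
RA = 76.3 · 0.8192

62.5050 %


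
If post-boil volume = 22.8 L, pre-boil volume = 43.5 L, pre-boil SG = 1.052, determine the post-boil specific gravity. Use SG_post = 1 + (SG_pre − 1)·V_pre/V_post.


pts_pre = (1.052 − 1)·1000 = 52.0000
pts_post = 52.0000·43.5/22.8 = 99.2105
SG_post = 1 + 99.2105/1000

1.0992


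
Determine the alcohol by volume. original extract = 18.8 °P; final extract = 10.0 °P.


SG = 259/(259 − P);  ABV = (OG − FG)·131.25
OG = 259/(259 − 18.8) = 1.0783
FG = 259/(259 − 10.0) = 1.0402
ABV = (1.0783 − 1.0402)·131.25

5.0016 % ABV


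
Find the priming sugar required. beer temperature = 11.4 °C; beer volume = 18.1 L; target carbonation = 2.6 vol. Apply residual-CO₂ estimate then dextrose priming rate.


residual = 14.695·(0.01821 + 0.09011·e^(−0.04·T));  sugar = (target − residual)·4.0·V
residual = 14.695·(0.01821 + 0.09011·e^(−0.04·11.4)) = 1.1069
sugar = (2.6 − 1.1069)·4.0·18.1

108.1025 g


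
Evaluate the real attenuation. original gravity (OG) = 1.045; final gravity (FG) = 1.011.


AA = (OG−FG)/(OG−1)·100;  RA = AA·0.8192
AA = (1.045 − 1.011)/(1.045 − 1)·100 = 75.5556
RA = 75.5556·0.8192

61.8951 %


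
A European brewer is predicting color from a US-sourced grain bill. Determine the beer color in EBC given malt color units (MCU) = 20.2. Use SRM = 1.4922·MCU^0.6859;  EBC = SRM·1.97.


SRM = 1.4922·20.2^0.6859 = 11.7265
EBC = 11.7265·1.97

23.1012 EBC


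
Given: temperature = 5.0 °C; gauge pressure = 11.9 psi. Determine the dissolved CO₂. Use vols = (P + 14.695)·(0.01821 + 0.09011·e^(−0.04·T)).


vols = (11.9 + 14.695)·(0.01821 + 0.09011·e^(−0.04·5.0))

2.4464 volumes


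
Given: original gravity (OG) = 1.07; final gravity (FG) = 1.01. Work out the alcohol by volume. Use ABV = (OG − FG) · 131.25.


ABV = (1.07 − 1.01) · 131.25

7.8750 % ABV


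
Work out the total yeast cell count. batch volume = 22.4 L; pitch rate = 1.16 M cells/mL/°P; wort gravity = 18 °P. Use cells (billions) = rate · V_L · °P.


cells = 1.16 · 22.4 · 18

467.7120 billion cells


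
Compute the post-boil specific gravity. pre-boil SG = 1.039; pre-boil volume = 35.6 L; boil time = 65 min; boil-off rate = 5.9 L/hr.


V_post = V_pre − rate·(t/60);  SG_post = 1 + (SG_pre−1)·V_pre/V_post
V_post = 35.6 − 5.9·(65/60) = 29.2083
SG_post = 1 + (1.039 − 1)·35.6/29.2083

1.0475


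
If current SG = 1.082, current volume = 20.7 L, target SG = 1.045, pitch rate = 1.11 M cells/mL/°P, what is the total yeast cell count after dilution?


V_w = V·((SG_c−1)/(SG_t−1)−1);  °P = 259 − 259/SG_t;  cells = rate·(V+V_w)·°P
V_w = 20.7·((1.082−1)/(1.045−1)−1) = 17.0200
V_final = 20.7 + 17.0200 = 37.7200
°P = 259 − 259/1.045 = 11.1531
cells = 1.11·37.7200·11.1531

466.9718 billion cells


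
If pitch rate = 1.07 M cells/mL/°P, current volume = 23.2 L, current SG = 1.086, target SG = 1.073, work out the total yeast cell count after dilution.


V_w = V·((SG_c−1)/(SG_t−1)−1);  °P = 259 − 259/SG_t;  cells = rate·(V+V_w)·°P
V_w = 23.2·((1.086−1)/(1.073−1)−1) = 4.1315
V_final = 23.2 + 4.1315 = 27.3315
°P = 259 − 259/1.073 = 17.6207
cells = 1.07·27.3315·17.6207

515.3120 billion cells


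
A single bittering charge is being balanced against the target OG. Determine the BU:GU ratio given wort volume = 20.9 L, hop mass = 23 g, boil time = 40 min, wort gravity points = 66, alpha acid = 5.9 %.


U = 1.65·0.000125^(GP/1000)·(1−e^(−0.04t))/4.15;  IBU = (α/100)·m·U·1000/V;  BU:GU = IBU/GP
U = 1.65·0.000125^(66/1000)·(1−e^(−0.04·40))/4.15 = 0.1753
IBU = (5.9/100)·23·0.1753·1000/20.9 = 11.3848
BU:GU = 11.3848/66

0.1725


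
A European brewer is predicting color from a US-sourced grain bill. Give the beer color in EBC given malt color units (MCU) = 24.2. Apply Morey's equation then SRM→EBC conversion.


SRM = 1.4922·MCU^0.6859;  EBC = SRM·1.97
SRM = 1.4922·24.2^0.6859 = 13.2735
EBC = 13.2735·1.97

26.1488 EBC


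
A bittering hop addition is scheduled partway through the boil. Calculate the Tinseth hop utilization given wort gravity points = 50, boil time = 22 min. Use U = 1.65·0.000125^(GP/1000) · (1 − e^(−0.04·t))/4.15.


bigness = 1.65·0.000125^(50/1000) = 1.0528
boil_factor = (1 − e^(−0.04·22))/4.15 = 0.1410
U = 1.0528 · 0.1410

0.1485


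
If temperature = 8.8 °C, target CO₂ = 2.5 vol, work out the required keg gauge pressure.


psi = vols/(0.01821 + 0.09011·e^(−0.04·T)) − 14.695
psi = 2.5/(0.01821 + 0.09011·e^(−0.04·8.8)) − 14.695

15.9488 psi


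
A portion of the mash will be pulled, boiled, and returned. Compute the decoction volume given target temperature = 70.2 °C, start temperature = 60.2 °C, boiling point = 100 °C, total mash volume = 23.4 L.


V_dec = V_total·(T_target − T_start)/(T_boil − T_start)
V_dec = 23.4·(70.2 − 60.2)/(100 − 60.2)

5.8794 L


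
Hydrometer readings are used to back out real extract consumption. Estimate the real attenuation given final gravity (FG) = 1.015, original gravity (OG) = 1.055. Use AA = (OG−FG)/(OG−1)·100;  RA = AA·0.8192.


AA = (1.055 − 1.015)/(1.055 − 1)·100 = 72.7273
RA = 72.7273·0.8192

59.5782 %


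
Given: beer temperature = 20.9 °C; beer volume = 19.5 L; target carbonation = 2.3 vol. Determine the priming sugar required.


residual = 14.695·(0.01821 + 0.09011·e^(−0.04·T));  sugar = (target − residual)·4.0·V
residual = 14.695·(0.01821 + 0.09011·e^(−0.04·20.9)) = 0.8415
sugar = (2.3 − 0.8415)·4.0·19.5

113.7596 g


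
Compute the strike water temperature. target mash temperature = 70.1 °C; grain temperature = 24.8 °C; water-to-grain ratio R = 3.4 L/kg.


T_strike = (0.41/R)·(T_mash − T_grain) + T_mash
T_strike = (0.41/3.4)·(70.1 − 24.8) + 70.1

75.5626 °C


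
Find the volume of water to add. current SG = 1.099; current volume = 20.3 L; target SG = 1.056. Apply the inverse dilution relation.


V_water = V·((SG_curr − 1)/(SG_target − 1) − 1)
V_water = 20.3·((1.099 − 1)/(1.056 − 1) − 1)

15.5875 L


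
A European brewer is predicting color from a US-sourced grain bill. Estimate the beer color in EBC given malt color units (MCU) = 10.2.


SRM = 1.4922·MCU^0.6859;  EBC = SRM·1.97
SRM = 1.4922·10.2^0.6859 = 7.3388
EBC = 7.3388·1.97

14.4575 EBC


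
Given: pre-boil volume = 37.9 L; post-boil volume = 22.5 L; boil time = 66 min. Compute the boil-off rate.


rate = (V_pre − V_post) / (t_min/60)
rate = (37.9 − 22.5) / (66/60)

14.0000 L/hr


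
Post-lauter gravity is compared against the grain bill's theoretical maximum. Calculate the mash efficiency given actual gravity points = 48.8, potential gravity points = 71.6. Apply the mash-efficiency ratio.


efficiency = actual / potential × 100
efficiency = 48.8 / 71.6 × 100

68.1564 %


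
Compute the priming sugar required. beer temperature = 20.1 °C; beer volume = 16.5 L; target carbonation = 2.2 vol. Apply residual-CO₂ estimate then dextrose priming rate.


residual = 14.695·(0.01821 + 0.09011·e^(−0.04·T));  sugar = (target − residual)·4.0·V
residual = 14.695·(0.01821 + 0.09011·e^(−0.04·20.1)) = 0.8602
sugar = (2.2 − 0.8602)·4.0·16.5

88.4263 g


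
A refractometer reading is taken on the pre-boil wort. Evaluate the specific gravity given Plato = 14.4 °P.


SG = 259/(259 − P)
SG = 259/(259 − 14.4)

1.0589


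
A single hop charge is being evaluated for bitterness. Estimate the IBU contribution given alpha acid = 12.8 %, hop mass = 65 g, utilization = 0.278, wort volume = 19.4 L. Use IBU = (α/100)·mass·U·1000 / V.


IBU = (12.8/100)·65·0.278·1000 / 19.4

119.2247 IBU


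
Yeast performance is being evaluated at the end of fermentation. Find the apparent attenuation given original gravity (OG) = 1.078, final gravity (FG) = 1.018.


AA = (OG − FG)/(OG − 1) · 100
AA = (1.078 − 1.018)/(1.078 − 1) · 100

76.9231 %


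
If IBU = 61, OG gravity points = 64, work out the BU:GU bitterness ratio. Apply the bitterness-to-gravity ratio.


BU:GU = IBU / OG_points
BU:GU = 61 / 64

0.9531


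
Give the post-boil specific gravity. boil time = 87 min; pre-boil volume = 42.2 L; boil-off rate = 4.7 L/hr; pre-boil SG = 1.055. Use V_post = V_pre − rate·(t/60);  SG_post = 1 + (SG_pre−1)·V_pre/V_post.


V_post = 42.2 − 4.7·(87/60) = 35.3850
SG_post = 1 + (1.055 − 1)·42.2/35.3850

1.0656


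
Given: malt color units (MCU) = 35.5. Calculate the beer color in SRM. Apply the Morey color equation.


SRM = 1.4922 · MCU^0.6859
SRM = 1.4922 · 35.5^0.6859

17.2635 SRM


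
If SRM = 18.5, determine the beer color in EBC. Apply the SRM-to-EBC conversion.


EBC = SRM · 1.97
EBC = 18.5 · 1.97

36.4450 EBC


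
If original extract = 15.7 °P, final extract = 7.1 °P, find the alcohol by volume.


SG = 259/(259 − P);  ABV = (OG − FG)·131.25
OG = 259/(259 − 15.7) = 1.0645
FG = 259/(259 − 7.1) = 1.0282
ABV = (1.0645 − 1.0282)·131.25

4.7701 % ABV


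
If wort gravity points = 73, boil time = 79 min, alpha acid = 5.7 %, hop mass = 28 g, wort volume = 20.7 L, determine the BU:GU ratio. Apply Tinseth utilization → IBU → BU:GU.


U = 1.65·0.000125^(GP/1000)·(1−e^(−0.04t))/4.15;  IBU = (α/100)·m·U·1000/V;  BU:GU = IBU/GP
U = 1.65·0.000125^(73/1000)·(1−e^(−0.04·79))/4.15 = 0.1976
IBU = (5.7/100)·28·0.1976·1000/20.7 = 15.2316
BU:GU = 15.2316/73

0.2087


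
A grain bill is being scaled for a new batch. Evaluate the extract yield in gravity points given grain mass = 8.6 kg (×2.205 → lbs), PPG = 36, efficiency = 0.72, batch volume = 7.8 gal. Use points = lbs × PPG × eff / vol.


lbs = 8.6 × 2.205 = 18.9630
points = 18.9630 × 36 × 0.72 / 7.8

63.0155 points


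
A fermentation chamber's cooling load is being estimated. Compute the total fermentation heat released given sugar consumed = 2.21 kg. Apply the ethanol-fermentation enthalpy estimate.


Q = m_sugar · 590 kJ/kg
Q = 2.21 · 590

1303.9000 kJ


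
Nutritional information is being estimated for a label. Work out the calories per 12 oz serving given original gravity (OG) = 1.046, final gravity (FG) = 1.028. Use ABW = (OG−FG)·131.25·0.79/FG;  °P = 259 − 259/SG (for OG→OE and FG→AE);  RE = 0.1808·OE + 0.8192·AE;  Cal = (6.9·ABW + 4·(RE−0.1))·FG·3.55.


ABW = (1.046 − 1.028)·131.25·0.79/1.028 = 1.8155
OE = 259 − 259/1.046 = 11.3901 °P
AE = 259 − 259/1.028 = 7.0545 °P
RE = 0.1808·11.3901 + 0.8192·7.0545 = 7.8383 °P
Cal = (6.9·1.8155 + 4·(7.8383−0.1))·1.028·3.55

158.6782 kcal
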